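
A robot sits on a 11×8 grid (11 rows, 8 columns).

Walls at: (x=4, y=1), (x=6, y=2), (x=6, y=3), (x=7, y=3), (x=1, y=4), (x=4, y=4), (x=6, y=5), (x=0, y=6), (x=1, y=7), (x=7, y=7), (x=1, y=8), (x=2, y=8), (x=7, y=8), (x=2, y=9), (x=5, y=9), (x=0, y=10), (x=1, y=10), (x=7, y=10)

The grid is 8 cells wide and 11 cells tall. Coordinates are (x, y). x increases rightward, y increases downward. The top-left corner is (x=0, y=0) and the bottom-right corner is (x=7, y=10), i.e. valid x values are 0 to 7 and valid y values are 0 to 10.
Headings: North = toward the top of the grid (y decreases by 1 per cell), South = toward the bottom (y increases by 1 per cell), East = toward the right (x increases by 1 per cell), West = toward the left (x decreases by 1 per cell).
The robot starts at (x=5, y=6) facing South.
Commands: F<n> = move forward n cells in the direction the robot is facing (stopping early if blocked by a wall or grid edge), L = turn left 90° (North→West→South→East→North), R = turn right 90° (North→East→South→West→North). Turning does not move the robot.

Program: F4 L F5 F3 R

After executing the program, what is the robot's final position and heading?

Start: (x=5, y=6), facing South
  F4: move forward 2/4 (blocked), now at (x=5, y=8)
  L: turn left, now facing East
  F5: move forward 1/5 (blocked), now at (x=6, y=8)
  F3: move forward 0/3 (blocked), now at (x=6, y=8)
  R: turn right, now facing South
Final: (x=6, y=8), facing South

Answer: Final position: (x=6, y=8), facing South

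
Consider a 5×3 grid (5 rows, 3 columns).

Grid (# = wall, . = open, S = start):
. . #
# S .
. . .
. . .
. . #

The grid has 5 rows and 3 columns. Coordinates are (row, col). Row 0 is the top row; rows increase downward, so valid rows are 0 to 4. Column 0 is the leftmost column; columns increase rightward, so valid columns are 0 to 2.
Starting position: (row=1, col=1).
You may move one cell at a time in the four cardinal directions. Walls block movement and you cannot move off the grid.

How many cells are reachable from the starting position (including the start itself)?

Answer: Reachable cells: 12

Derivation:
BFS flood-fill from (row=1, col=1):
  Distance 0: (row=1, col=1)
  Distance 1: (row=0, col=1), (row=1, col=2), (row=2, col=1)
  Distance 2: (row=0, col=0), (row=2, col=0), (row=2, col=2), (row=3, col=1)
  Distance 3: (row=3, col=0), (row=3, col=2), (row=4, col=1)
  Distance 4: (row=4, col=0)
Total reachable: 12 (grid has 12 open cells total)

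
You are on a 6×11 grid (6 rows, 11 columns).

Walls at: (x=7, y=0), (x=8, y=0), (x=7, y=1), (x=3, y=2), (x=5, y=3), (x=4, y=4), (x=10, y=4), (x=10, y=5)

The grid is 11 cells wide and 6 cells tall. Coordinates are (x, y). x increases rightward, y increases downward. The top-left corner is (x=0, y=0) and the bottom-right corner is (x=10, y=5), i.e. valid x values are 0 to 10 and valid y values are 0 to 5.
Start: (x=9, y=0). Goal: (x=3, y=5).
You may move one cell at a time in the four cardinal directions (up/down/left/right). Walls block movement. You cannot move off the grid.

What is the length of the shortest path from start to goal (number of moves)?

BFS from (x=9, y=0) until reaching (x=3, y=5):
  Distance 0: (x=9, y=0)
  Distance 1: (x=10, y=0), (x=9, y=1)
  Distance 2: (x=8, y=1), (x=10, y=1), (x=9, y=2)
  Distance 3: (x=8, y=2), (x=10, y=2), (x=9, y=3)
  Distance 4: (x=7, y=2), (x=8, y=3), (x=10, y=3), (x=9, y=4)
  Distance 5: (x=6, y=2), (x=7, y=3), (x=8, y=4), (x=9, y=5)
  Distance 6: (x=6, y=1), (x=5, y=2), (x=6, y=3), (x=7, y=4), (x=8, y=5)
  Distance 7: (x=6, y=0), (x=5, y=1), (x=4, y=2), (x=6, y=4), (x=7, y=5)
  Distance 8: (x=5, y=0), (x=4, y=1), (x=4, y=3), (x=5, y=4), (x=6, y=5)
  Distance 9: (x=4, y=0), (x=3, y=1), (x=3, y=3), (x=5, y=5)
  Distance 10: (x=3, y=0), (x=2, y=1), (x=2, y=3), (x=3, y=4), (x=4, y=5)
  Distance 11: (x=2, y=0), (x=1, y=1), (x=2, y=2), (x=1, y=3), (x=2, y=4), (x=3, y=5)  <- goal reached here
One shortest path (11 moves): (x=9, y=0) -> (x=9, y=1) -> (x=8, y=1) -> (x=8, y=2) -> (x=7, y=2) -> (x=6, y=2) -> (x=5, y=2) -> (x=4, y=2) -> (x=4, y=3) -> (x=3, y=3) -> (x=3, y=4) -> (x=3, y=5)

Answer: Shortest path length: 11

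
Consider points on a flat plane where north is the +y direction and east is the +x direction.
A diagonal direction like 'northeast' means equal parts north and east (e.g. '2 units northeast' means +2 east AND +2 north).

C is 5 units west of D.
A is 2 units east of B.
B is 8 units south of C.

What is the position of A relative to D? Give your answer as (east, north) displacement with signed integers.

Answer: A is at (east=-3, north=-8) relative to D.

Derivation:
Place D at the origin (east=0, north=0).
  C is 5 units west of D: delta (east=-5, north=+0); C at (east=-5, north=0).
  B is 8 units south of C: delta (east=+0, north=-8); B at (east=-5, north=-8).
  A is 2 units east of B: delta (east=+2, north=+0); A at (east=-3, north=-8).
Therefore A relative to D: (east=-3, north=-8).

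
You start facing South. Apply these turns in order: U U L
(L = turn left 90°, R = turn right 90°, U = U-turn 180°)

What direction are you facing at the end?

Start: South
  U (U-turn (180°)) -> North
  U (U-turn (180°)) -> South
  L (left (90° counter-clockwise)) -> East
Final: East

Answer: Final heading: East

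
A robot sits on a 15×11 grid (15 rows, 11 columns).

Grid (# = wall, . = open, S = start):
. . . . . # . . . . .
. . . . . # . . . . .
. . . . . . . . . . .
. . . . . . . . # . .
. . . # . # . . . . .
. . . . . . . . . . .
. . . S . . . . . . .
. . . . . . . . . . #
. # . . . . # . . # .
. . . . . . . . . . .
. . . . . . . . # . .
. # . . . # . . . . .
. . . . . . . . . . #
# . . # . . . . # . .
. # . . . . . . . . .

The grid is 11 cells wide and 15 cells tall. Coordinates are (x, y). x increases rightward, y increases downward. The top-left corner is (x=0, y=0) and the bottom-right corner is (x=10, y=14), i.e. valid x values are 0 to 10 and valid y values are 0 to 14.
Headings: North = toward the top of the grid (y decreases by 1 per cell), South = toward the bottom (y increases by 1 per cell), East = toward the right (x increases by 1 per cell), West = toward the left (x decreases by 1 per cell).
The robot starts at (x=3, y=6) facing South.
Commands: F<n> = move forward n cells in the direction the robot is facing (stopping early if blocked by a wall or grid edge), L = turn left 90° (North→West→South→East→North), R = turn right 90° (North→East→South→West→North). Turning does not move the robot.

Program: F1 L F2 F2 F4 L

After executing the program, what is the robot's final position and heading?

Start: (x=3, y=6), facing South
  F1: move forward 1, now at (x=3, y=7)
  L: turn left, now facing East
  F2: move forward 2, now at (x=5, y=7)
  F2: move forward 2, now at (x=7, y=7)
  F4: move forward 2/4 (blocked), now at (x=9, y=7)
  L: turn left, now facing North
Final: (x=9, y=7), facing North

Answer: Final position: (x=9, y=7), facing North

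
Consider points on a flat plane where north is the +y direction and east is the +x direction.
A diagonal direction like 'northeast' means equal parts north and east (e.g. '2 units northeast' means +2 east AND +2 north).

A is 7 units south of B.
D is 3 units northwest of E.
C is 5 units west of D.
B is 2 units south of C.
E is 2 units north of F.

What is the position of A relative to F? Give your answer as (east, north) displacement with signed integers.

Place F at the origin (east=0, north=0).
  E is 2 units north of F: delta (east=+0, north=+2); E at (east=0, north=2).
  D is 3 units northwest of E: delta (east=-3, north=+3); D at (east=-3, north=5).
  C is 5 units west of D: delta (east=-5, north=+0); C at (east=-8, north=5).
  B is 2 units south of C: delta (east=+0, north=-2); B at (east=-8, north=3).
  A is 7 units south of B: delta (east=+0, north=-7); A at (east=-8, north=-4).
Therefore A relative to F: (east=-8, north=-4).

Answer: A is at (east=-8, north=-4) relative to F.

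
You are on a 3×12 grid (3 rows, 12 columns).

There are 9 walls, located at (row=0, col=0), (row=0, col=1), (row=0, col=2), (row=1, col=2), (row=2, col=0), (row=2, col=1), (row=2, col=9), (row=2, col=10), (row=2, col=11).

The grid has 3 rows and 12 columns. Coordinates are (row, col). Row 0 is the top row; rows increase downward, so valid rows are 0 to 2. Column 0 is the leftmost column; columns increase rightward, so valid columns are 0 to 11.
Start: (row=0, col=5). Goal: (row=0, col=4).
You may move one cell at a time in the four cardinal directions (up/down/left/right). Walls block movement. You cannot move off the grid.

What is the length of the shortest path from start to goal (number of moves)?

BFS from (row=0, col=5) until reaching (row=0, col=4):
  Distance 0: (row=0, col=5)
  Distance 1: (row=0, col=4), (row=0, col=6), (row=1, col=5)  <- goal reached here
One shortest path (1 moves): (row=0, col=5) -> (row=0, col=4)

Answer: Shortest path length: 1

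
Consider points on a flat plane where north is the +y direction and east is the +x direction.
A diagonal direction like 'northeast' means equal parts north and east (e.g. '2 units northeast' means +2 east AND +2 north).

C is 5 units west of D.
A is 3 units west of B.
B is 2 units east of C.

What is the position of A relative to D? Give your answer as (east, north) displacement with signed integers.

Place D at the origin (east=0, north=0).
  C is 5 units west of D: delta (east=-5, north=+0); C at (east=-5, north=0).
  B is 2 units east of C: delta (east=+2, north=+0); B at (east=-3, north=0).
  A is 3 units west of B: delta (east=-3, north=+0); A at (east=-6, north=0).
Therefore A relative to D: (east=-6, north=0).

Answer: A is at (east=-6, north=0) relative to D.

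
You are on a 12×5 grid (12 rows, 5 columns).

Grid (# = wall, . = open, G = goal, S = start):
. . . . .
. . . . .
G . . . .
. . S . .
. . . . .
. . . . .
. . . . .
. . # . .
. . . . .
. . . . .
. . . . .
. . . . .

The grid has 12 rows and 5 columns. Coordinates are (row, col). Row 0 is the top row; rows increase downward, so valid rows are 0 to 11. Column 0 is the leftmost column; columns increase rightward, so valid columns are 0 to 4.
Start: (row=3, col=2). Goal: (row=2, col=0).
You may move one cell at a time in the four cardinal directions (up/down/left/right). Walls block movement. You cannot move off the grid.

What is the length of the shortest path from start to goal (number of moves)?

Answer: Shortest path length: 3

Derivation:
BFS from (row=3, col=2) until reaching (row=2, col=0):
  Distance 0: (row=3, col=2)
  Distance 1: (row=2, col=2), (row=3, col=1), (row=3, col=3), (row=4, col=2)
  Distance 2: (row=1, col=2), (row=2, col=1), (row=2, col=3), (row=3, col=0), (row=3, col=4), (row=4, col=1), (row=4, col=3), (row=5, col=2)
  Distance 3: (row=0, col=2), (row=1, col=1), (row=1, col=3), (row=2, col=0), (row=2, col=4), (row=4, col=0), (row=4, col=4), (row=5, col=1), (row=5, col=3), (row=6, col=2)  <- goal reached here
One shortest path (3 moves): (row=3, col=2) -> (row=3, col=1) -> (row=3, col=0) -> (row=2, col=0)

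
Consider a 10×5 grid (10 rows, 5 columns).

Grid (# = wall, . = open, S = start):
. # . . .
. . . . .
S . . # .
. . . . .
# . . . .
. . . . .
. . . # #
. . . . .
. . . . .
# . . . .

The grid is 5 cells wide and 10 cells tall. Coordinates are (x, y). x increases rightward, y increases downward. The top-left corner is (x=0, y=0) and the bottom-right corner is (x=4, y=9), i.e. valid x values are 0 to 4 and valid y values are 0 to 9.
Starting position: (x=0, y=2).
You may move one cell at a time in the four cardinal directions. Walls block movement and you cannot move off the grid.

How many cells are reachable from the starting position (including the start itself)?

Answer: Reachable cells: 44

Derivation:
BFS flood-fill from (x=0, y=2):
  Distance 0: (x=0, y=2)
  Distance 1: (x=0, y=1), (x=1, y=2), (x=0, y=3)
  Distance 2: (x=0, y=0), (x=1, y=1), (x=2, y=2), (x=1, y=3)
  Distance 3: (x=2, y=1), (x=2, y=3), (x=1, y=4)
  Distance 4: (x=2, y=0), (x=3, y=1), (x=3, y=3), (x=2, y=4), (x=1, y=5)
  Distance 5: (x=3, y=0), (x=4, y=1), (x=4, y=3), (x=3, y=4), (x=0, y=5), (x=2, y=5), (x=1, y=6)
  Distance 6: (x=4, y=0), (x=4, y=2), (x=4, y=4), (x=3, y=5), (x=0, y=6), (x=2, y=6), (x=1, y=7)
  Distance 7: (x=4, y=5), (x=0, y=7), (x=2, y=7), (x=1, y=8)
  Distance 8: (x=3, y=7), (x=0, y=8), (x=2, y=8), (x=1, y=9)
  Distance 9: (x=4, y=7), (x=3, y=8), (x=2, y=9)
  Distance 10: (x=4, y=8), (x=3, y=9)
  Distance 11: (x=4, y=9)
Total reachable: 44 (grid has 44 open cells total)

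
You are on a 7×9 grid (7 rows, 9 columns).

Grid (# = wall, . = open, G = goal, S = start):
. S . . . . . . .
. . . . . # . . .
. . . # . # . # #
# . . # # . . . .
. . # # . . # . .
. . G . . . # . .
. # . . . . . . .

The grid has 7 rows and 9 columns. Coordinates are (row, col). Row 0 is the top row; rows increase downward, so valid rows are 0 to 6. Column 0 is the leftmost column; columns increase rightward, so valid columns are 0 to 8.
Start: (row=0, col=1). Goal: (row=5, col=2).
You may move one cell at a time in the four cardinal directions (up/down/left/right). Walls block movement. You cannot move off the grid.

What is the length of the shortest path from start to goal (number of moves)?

Answer: Shortest path length: 6

Derivation:
BFS from (row=0, col=1) until reaching (row=5, col=2):
  Distance 0: (row=0, col=1)
  Distance 1: (row=0, col=0), (row=0, col=2), (row=1, col=1)
  Distance 2: (row=0, col=3), (row=1, col=0), (row=1, col=2), (row=2, col=1)
  Distance 3: (row=0, col=4), (row=1, col=3), (row=2, col=0), (row=2, col=2), (row=3, col=1)
  Distance 4: (row=0, col=5), (row=1, col=4), (row=3, col=2), (row=4, col=1)
  Distance 5: (row=0, col=6), (row=2, col=4), (row=4, col=0), (row=5, col=1)
  Distance 6: (row=0, col=7), (row=1, col=6), (row=5, col=0), (row=5, col=2)  <- goal reached here
One shortest path (6 moves): (row=0, col=1) -> (row=1, col=1) -> (row=2, col=1) -> (row=3, col=1) -> (row=4, col=1) -> (row=5, col=1) -> (row=5, col=2)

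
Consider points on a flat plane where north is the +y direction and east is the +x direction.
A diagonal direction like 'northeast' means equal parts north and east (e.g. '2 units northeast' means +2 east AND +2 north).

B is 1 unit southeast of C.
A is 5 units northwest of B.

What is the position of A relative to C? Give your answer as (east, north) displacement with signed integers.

Place C at the origin (east=0, north=0).
  B is 1 unit southeast of C: delta (east=+1, north=-1); B at (east=1, north=-1).
  A is 5 units northwest of B: delta (east=-5, north=+5); A at (east=-4, north=4).
Therefore A relative to C: (east=-4, north=4).

Answer: A is at (east=-4, north=4) relative to C.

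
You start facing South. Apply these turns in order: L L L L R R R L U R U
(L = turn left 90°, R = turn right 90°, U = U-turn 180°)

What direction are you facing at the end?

Start: South
  L (left (90° counter-clockwise)) -> East
  L (left (90° counter-clockwise)) -> North
  L (left (90° counter-clockwise)) -> West
  L (left (90° counter-clockwise)) -> South
  R (right (90° clockwise)) -> West
  R (right (90° clockwise)) -> North
  R (right (90° clockwise)) -> East
  L (left (90° counter-clockwise)) -> North
  U (U-turn (180°)) -> South
  R (right (90° clockwise)) -> West
  U (U-turn (180°)) -> East
Final: East

Answer: Final heading: East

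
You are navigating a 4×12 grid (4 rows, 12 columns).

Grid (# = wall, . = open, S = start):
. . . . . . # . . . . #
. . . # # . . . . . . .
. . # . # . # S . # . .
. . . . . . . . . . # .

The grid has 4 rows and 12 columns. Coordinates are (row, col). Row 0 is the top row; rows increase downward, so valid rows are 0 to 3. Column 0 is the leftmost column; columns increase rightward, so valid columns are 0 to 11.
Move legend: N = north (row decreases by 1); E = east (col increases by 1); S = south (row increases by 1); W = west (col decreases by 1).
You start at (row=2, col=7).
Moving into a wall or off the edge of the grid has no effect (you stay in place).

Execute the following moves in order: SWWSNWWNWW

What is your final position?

Start: (row=2, col=7)
  S (south): (row=2, col=7) -> (row=3, col=7)
  W (west): (row=3, col=7) -> (row=3, col=6)
  W (west): (row=3, col=6) -> (row=3, col=5)
  S (south): blocked, stay at (row=3, col=5)
  N (north): (row=3, col=5) -> (row=2, col=5)
  W (west): blocked, stay at (row=2, col=5)
  W (west): blocked, stay at (row=2, col=5)
  N (north): (row=2, col=5) -> (row=1, col=5)
  W (west): blocked, stay at (row=1, col=5)
  W (west): blocked, stay at (row=1, col=5)
Final: (row=1, col=5)

Answer: Final position: (row=1, col=5)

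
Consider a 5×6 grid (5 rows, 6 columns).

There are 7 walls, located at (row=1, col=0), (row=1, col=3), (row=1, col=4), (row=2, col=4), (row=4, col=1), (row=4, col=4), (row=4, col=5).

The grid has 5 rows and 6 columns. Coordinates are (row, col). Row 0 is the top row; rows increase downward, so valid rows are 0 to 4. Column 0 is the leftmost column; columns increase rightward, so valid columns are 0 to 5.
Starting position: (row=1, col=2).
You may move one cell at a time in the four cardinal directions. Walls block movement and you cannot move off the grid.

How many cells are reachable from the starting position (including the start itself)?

BFS flood-fill from (row=1, col=2):
  Distance 0: (row=1, col=2)
  Distance 1: (row=0, col=2), (row=1, col=1), (row=2, col=2)
  Distance 2: (row=0, col=1), (row=0, col=3), (row=2, col=1), (row=2, col=3), (row=3, col=2)
  Distance 3: (row=0, col=0), (row=0, col=4), (row=2, col=0), (row=3, col=1), (row=3, col=3), (row=4, col=2)
  Distance 4: (row=0, col=5), (row=3, col=0), (row=3, col=4), (row=4, col=3)
  Distance 5: (row=1, col=5), (row=3, col=5), (row=4, col=0)
  Distance 6: (row=2, col=5)
Total reachable: 23 (grid has 23 open cells total)

Answer: Reachable cells: 23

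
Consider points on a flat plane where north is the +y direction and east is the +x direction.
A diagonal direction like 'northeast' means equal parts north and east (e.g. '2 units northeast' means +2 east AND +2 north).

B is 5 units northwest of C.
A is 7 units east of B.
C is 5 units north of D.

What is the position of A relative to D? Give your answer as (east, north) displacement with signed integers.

Place D at the origin (east=0, north=0).
  C is 5 units north of D: delta (east=+0, north=+5); C at (east=0, north=5).
  B is 5 units northwest of C: delta (east=-5, north=+5); B at (east=-5, north=10).
  A is 7 units east of B: delta (east=+7, north=+0); A at (east=2, north=10).
Therefore A relative to D: (east=2, north=10).

Answer: A is at (east=2, north=10) relative to D.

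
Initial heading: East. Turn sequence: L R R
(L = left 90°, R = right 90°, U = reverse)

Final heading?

Start: East
  L (left (90° counter-clockwise)) -> North
  R (right (90° clockwise)) -> East
  R (right (90° clockwise)) -> South
Final: South

Answer: Final heading: South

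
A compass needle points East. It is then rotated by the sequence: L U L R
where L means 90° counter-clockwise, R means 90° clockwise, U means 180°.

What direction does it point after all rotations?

Start: East
  L (left (90° counter-clockwise)) -> North
  U (U-turn (180°)) -> South
  L (left (90° counter-clockwise)) -> East
  R (right (90° clockwise)) -> South
Final: South

Answer: Final heading: South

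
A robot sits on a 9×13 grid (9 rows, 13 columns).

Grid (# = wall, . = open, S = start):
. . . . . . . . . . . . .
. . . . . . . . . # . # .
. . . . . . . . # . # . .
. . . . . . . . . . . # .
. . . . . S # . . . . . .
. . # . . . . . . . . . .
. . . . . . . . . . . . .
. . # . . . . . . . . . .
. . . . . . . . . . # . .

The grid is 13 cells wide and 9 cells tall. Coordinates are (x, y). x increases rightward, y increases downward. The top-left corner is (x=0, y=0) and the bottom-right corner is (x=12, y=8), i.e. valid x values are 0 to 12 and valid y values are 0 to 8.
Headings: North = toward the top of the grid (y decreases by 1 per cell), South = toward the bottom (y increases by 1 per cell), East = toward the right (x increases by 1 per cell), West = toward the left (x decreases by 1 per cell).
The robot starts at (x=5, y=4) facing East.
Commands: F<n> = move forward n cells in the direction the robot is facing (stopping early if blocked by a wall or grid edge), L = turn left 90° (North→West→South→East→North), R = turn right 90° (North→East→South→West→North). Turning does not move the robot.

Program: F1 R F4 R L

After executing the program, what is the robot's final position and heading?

Answer: Final position: (x=5, y=8), facing South

Derivation:
Start: (x=5, y=4), facing East
  F1: move forward 0/1 (blocked), now at (x=5, y=4)
  R: turn right, now facing South
  F4: move forward 4, now at (x=5, y=8)
  R: turn right, now facing West
  L: turn left, now facing South
Final: (x=5, y=8), facing South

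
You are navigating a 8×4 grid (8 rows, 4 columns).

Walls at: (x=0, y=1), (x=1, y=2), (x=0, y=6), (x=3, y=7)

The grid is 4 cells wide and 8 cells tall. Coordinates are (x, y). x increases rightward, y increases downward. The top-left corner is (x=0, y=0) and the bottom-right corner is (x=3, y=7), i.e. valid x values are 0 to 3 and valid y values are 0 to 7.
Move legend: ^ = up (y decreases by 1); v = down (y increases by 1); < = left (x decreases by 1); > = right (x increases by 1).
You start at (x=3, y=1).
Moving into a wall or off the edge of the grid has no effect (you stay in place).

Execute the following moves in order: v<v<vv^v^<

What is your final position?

Answer: Final position: (x=0, y=4)

Derivation:
Start: (x=3, y=1)
  v (down): (x=3, y=1) -> (x=3, y=2)
  < (left): (x=3, y=2) -> (x=2, y=2)
  v (down): (x=2, y=2) -> (x=2, y=3)
  < (left): (x=2, y=3) -> (x=1, y=3)
  v (down): (x=1, y=3) -> (x=1, y=4)
  v (down): (x=1, y=4) -> (x=1, y=5)
  ^ (up): (x=1, y=5) -> (x=1, y=4)
  v (down): (x=1, y=4) -> (x=1, y=5)
  ^ (up): (x=1, y=5) -> (x=1, y=4)
  < (left): (x=1, y=4) -> (x=0, y=4)
Final: (x=0, y=4)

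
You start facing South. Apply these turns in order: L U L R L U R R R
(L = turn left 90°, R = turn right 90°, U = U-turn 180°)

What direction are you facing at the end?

Start: South
  L (left (90° counter-clockwise)) -> East
  U (U-turn (180°)) -> West
  L (left (90° counter-clockwise)) -> South
  R (right (90° clockwise)) -> West
  L (left (90° counter-clockwise)) -> South
  U (U-turn (180°)) -> North
  R (right (90° clockwise)) -> East
  R (right (90° clockwise)) -> South
  R (right (90° clockwise)) -> West
Final: West

Answer: Final heading: West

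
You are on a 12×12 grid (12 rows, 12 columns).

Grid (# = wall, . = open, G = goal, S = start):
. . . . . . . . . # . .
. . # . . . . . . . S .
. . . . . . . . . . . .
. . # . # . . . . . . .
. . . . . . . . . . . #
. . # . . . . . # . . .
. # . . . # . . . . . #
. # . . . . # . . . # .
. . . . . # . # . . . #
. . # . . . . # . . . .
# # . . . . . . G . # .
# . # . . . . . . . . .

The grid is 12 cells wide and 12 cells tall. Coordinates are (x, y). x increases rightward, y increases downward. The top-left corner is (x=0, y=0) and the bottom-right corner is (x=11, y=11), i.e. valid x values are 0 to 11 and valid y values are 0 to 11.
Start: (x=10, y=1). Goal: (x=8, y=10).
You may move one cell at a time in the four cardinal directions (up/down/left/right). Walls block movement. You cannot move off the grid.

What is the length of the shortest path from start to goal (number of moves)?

Answer: Shortest path length: 11

Derivation:
BFS from (x=10, y=1) until reaching (x=8, y=10):
  Distance 0: (x=10, y=1)
  Distance 1: (x=10, y=0), (x=9, y=1), (x=11, y=1), (x=10, y=2)
  Distance 2: (x=11, y=0), (x=8, y=1), (x=9, y=2), (x=11, y=2), (x=10, y=3)
  Distance 3: (x=8, y=0), (x=7, y=1), (x=8, y=2), (x=9, y=3), (x=11, y=3), (x=10, y=4)
  Distance 4: (x=7, y=0), (x=6, y=1), (x=7, y=2), (x=8, y=3), (x=9, y=4), (x=10, y=5)
  Distance 5: (x=6, y=0), (x=5, y=1), (x=6, y=2), (x=7, y=3), (x=8, y=4), (x=9, y=5), (x=11, y=5), (x=10, y=6)
  Distance 6: (x=5, y=0), (x=4, y=1), (x=5, y=2), (x=6, y=3), (x=7, y=4), (x=9, y=6)
  Distance 7: (x=4, y=0), (x=3, y=1), (x=4, y=2), (x=5, y=3), (x=6, y=4), (x=7, y=5), (x=8, y=6), (x=9, y=7)
  Distance 8: (x=3, y=0), (x=3, y=2), (x=5, y=4), (x=6, y=5), (x=7, y=6), (x=8, y=7), (x=9, y=8)
  Distance 9: (x=2, y=0), (x=2, y=2), (x=3, y=3), (x=4, y=4), (x=5, y=5), (x=6, y=6), (x=7, y=7), (x=8, y=8), (x=10, y=8), (x=9, y=9)
  Distance 10: (x=1, y=0), (x=1, y=2), (x=3, y=4), (x=4, y=5), (x=8, y=9), (x=10, y=9), (x=9, y=10)
  Distance 11: (x=0, y=0), (x=1, y=1), (x=0, y=2), (x=1, y=3), (x=2, y=4), (x=3, y=5), (x=4, y=6), (x=11, y=9), (x=8, y=10), (x=9, y=11)  <- goal reached here
One shortest path (11 moves): (x=10, y=1) -> (x=9, y=1) -> (x=9, y=2) -> (x=9, y=3) -> (x=9, y=4) -> (x=9, y=5) -> (x=9, y=6) -> (x=8, y=6) -> (x=8, y=7) -> (x=8, y=8) -> (x=8, y=9) -> (x=8, y=10)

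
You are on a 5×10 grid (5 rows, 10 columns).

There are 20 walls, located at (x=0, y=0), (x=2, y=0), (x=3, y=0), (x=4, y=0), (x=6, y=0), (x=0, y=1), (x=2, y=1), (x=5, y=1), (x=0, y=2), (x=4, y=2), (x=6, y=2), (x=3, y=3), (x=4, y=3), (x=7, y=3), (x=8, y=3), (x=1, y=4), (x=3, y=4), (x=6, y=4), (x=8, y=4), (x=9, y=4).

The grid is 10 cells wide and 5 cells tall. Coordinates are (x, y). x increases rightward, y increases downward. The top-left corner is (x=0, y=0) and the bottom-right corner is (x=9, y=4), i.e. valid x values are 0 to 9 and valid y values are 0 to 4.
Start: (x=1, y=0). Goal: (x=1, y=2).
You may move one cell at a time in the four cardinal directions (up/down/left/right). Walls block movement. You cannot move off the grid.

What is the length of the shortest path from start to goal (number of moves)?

BFS from (x=1, y=0) until reaching (x=1, y=2):
  Distance 0: (x=1, y=0)
  Distance 1: (x=1, y=1)
  Distance 2: (x=1, y=2)  <- goal reached here
One shortest path (2 moves): (x=1, y=0) -> (x=1, y=1) -> (x=1, y=2)

Answer: Shortest path length: 2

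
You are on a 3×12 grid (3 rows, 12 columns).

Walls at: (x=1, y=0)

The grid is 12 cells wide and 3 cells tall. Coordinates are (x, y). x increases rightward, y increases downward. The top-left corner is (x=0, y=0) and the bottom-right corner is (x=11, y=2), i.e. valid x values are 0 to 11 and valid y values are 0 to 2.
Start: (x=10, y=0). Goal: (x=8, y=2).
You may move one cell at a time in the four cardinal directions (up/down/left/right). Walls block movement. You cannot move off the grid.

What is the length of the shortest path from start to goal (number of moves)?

BFS from (x=10, y=0) until reaching (x=8, y=2):
  Distance 0: (x=10, y=0)
  Distance 1: (x=9, y=0), (x=11, y=0), (x=10, y=1)
  Distance 2: (x=8, y=0), (x=9, y=1), (x=11, y=1), (x=10, y=2)
  Distance 3: (x=7, y=0), (x=8, y=1), (x=9, y=2), (x=11, y=2)
  Distance 4: (x=6, y=0), (x=7, y=1), (x=8, y=2)  <- goal reached here
One shortest path (4 moves): (x=10, y=0) -> (x=9, y=0) -> (x=8, y=0) -> (x=8, y=1) -> (x=8, y=2)

Answer: Shortest path length: 4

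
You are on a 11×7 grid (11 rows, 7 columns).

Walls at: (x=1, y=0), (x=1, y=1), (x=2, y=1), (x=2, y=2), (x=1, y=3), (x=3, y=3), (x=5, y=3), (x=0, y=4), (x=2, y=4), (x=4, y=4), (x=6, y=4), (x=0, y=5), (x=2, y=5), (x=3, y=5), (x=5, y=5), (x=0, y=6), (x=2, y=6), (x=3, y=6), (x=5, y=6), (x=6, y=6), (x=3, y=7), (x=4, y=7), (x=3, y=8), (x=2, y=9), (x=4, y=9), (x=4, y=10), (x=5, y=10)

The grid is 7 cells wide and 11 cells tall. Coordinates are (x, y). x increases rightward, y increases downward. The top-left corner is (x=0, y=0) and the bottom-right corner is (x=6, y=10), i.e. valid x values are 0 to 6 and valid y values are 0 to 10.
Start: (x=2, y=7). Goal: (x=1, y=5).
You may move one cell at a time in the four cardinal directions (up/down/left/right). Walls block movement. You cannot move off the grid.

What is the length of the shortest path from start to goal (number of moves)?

BFS from (x=2, y=7) until reaching (x=1, y=5):
  Distance 0: (x=2, y=7)
  Distance 1: (x=1, y=7), (x=2, y=8)
  Distance 2: (x=1, y=6), (x=0, y=7), (x=1, y=8)
  Distance 3: (x=1, y=5), (x=0, y=8), (x=1, y=9)  <- goal reached here
One shortest path (3 moves): (x=2, y=7) -> (x=1, y=7) -> (x=1, y=6) -> (x=1, y=5)

Answer: Shortest path length: 3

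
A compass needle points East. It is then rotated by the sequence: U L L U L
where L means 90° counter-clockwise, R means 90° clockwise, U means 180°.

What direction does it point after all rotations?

Start: East
  U (U-turn (180°)) -> West
  L (left (90° counter-clockwise)) -> South
  L (left (90° counter-clockwise)) -> East
  U (U-turn (180°)) -> West
  L (left (90° counter-clockwise)) -> South
Final: South

Answer: Final heading: South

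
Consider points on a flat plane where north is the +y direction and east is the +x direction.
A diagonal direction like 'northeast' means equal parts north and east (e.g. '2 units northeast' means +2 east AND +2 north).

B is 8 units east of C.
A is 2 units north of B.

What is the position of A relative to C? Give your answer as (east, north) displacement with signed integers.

Place C at the origin (east=0, north=0).
  B is 8 units east of C: delta (east=+8, north=+0); B at (east=8, north=0).
  A is 2 units north of B: delta (east=+0, north=+2); A at (east=8, north=2).
Therefore A relative to C: (east=8, north=2).

Answer: A is at (east=8, north=2) relative to C.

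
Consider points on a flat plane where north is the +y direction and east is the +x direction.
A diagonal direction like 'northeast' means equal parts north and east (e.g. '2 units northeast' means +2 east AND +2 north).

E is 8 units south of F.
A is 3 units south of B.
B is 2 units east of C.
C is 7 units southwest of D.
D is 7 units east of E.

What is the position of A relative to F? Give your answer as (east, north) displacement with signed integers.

Place F at the origin (east=0, north=0).
  E is 8 units south of F: delta (east=+0, north=-8); E at (east=0, north=-8).
  D is 7 units east of E: delta (east=+7, north=+0); D at (east=7, north=-8).
  C is 7 units southwest of D: delta (east=-7, north=-7); C at (east=0, north=-15).
  B is 2 units east of C: delta (east=+2, north=+0); B at (east=2, north=-15).
  A is 3 units south of B: delta (east=+0, north=-3); A at (east=2, north=-18).
Therefore A relative to F: (east=2, north=-18).

Answer: A is at (east=2, north=-18) relative to F.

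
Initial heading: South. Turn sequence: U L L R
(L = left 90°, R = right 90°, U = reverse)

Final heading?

Start: South
  U (U-turn (180°)) -> North
  L (left (90° counter-clockwise)) -> West
  L (left (90° counter-clockwise)) -> South
  R (right (90° clockwise)) -> West
Final: West

Answer: Final heading: West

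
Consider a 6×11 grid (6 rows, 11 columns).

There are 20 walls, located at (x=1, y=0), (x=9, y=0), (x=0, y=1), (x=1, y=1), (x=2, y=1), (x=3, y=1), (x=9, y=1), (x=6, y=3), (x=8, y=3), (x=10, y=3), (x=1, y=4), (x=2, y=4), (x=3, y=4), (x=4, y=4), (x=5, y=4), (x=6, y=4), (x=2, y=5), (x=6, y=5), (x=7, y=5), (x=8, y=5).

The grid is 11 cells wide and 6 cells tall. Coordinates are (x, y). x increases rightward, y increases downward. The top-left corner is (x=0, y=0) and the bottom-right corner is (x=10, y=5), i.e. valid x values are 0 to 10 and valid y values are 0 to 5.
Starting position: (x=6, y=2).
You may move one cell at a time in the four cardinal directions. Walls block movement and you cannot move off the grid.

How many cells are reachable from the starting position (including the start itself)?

Answer: Reachable cells: 42

Derivation:
BFS flood-fill from (x=6, y=2):
  Distance 0: (x=6, y=2)
  Distance 1: (x=6, y=1), (x=5, y=2), (x=7, y=2)
  Distance 2: (x=6, y=0), (x=5, y=1), (x=7, y=1), (x=4, y=2), (x=8, y=2), (x=5, y=3), (x=7, y=3)
  Distance 3: (x=5, y=0), (x=7, y=0), (x=4, y=1), (x=8, y=1), (x=3, y=2), (x=9, y=2), (x=4, y=3), (x=7, y=4)
  Distance 4: (x=4, y=0), (x=8, y=0), (x=2, y=2), (x=10, y=2), (x=3, y=3), (x=9, y=3), (x=8, y=4)
  Distance 5: (x=3, y=0), (x=10, y=1), (x=1, y=2), (x=2, y=3), (x=9, y=4)
  Distance 6: (x=2, y=0), (x=10, y=0), (x=0, y=2), (x=1, y=3), (x=10, y=4), (x=9, y=5)
  Distance 7: (x=0, y=3), (x=10, y=5)
  Distance 8: (x=0, y=4)
  Distance 9: (x=0, y=5)
  Distance 10: (x=1, y=5)
Total reachable: 42 (grid has 46 open cells total)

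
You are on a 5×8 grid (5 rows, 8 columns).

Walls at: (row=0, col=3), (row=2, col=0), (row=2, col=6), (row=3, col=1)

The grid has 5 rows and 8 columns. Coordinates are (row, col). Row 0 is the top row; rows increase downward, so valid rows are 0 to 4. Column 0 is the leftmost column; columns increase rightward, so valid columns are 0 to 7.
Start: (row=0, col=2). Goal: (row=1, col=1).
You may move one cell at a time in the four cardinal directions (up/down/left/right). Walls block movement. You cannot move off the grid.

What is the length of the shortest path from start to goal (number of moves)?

Answer: Shortest path length: 2

Derivation:
BFS from (row=0, col=2) until reaching (row=1, col=1):
  Distance 0: (row=0, col=2)
  Distance 1: (row=0, col=1), (row=1, col=2)
  Distance 2: (row=0, col=0), (row=1, col=1), (row=1, col=3), (row=2, col=2)  <- goal reached here
One shortest path (2 moves): (row=0, col=2) -> (row=0, col=1) -> (row=1, col=1)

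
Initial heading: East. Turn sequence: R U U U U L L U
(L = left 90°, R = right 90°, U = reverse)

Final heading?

Answer: Final heading: South

Derivation:
Start: East
  R (right (90° clockwise)) -> South
  U (U-turn (180°)) -> North
  U (U-turn (180°)) -> South
  U (U-turn (180°)) -> North
  U (U-turn (180°)) -> South
  L (left (90° counter-clockwise)) -> East
  L (left (90° counter-clockwise)) -> North
  U (U-turn (180°)) -> South
Final: South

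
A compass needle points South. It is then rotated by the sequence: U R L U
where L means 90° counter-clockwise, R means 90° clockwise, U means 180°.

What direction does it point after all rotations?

Start: South
  U (U-turn (180°)) -> North
  R (right (90° clockwise)) -> East
  L (left (90° counter-clockwise)) -> North
  U (U-turn (180°)) -> South
Final: South

Answer: Final heading: South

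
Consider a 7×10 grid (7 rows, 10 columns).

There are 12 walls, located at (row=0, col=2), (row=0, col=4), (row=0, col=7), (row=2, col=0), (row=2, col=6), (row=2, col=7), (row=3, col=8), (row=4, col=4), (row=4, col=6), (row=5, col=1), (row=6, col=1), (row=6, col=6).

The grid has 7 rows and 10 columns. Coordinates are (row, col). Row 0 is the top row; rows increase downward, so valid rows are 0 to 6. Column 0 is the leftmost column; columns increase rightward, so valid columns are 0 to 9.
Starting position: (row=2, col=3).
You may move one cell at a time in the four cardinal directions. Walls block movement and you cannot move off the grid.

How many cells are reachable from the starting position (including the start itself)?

Answer: Reachable cells: 58

Derivation:
BFS flood-fill from (row=2, col=3):
  Distance 0: (row=2, col=3)
  Distance 1: (row=1, col=3), (row=2, col=2), (row=2, col=4), (row=3, col=3)
  Distance 2: (row=0, col=3), (row=1, col=2), (row=1, col=4), (row=2, col=1), (row=2, col=5), (row=3, col=2), (row=3, col=4), (row=4, col=3)
  Distance 3: (row=1, col=1), (row=1, col=5), (row=3, col=1), (row=3, col=5), (row=4, col=2), (row=5, col=3)
  Distance 4: (row=0, col=1), (row=0, col=5), (row=1, col=0), (row=1, col=6), (row=3, col=0), (row=3, col=6), (row=4, col=1), (row=4, col=5), (row=5, col=2), (row=5, col=4), (row=6, col=3)
  Distance 5: (row=0, col=0), (row=0, col=6), (row=1, col=7), (row=3, col=7), (row=4, col=0), (row=5, col=5), (row=6, col=2), (row=6, col=4)
  Distance 6: (row=1, col=8), (row=4, col=7), (row=5, col=0), (row=5, col=6), (row=6, col=5)
  Distance 7: (row=0, col=8), (row=1, col=9), (row=2, col=8), (row=4, col=8), (row=5, col=7), (row=6, col=0)
  Distance 8: (row=0, col=9), (row=2, col=9), (row=4, col=9), (row=5, col=8), (row=6, col=7)
  Distance 9: (row=3, col=9), (row=5, col=9), (row=6, col=8)
  Distance 10: (row=6, col=9)
Total reachable: 58 (grid has 58 open cells total)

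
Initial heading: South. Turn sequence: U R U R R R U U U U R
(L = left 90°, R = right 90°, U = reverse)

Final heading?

Answer: Final heading: West

Derivation:
Start: South
  U (U-turn (180°)) -> North
  R (right (90° clockwise)) -> East
  U (U-turn (180°)) -> West
  R (right (90° clockwise)) -> North
  R (right (90° clockwise)) -> East
  R (right (90° clockwise)) -> South
  U (U-turn (180°)) -> North
  U (U-turn (180°)) -> South
  U (U-turn (180°)) -> North
  U (U-turn (180°)) -> South
  R (right (90° clockwise)) -> West
Final: West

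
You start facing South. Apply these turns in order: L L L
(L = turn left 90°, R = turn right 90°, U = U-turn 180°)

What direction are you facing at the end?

Start: South
  L (left (90° counter-clockwise)) -> East
  L (left (90° counter-clockwise)) -> North
  L (left (90° counter-clockwise)) -> West
Final: West

Answer: Final heading: West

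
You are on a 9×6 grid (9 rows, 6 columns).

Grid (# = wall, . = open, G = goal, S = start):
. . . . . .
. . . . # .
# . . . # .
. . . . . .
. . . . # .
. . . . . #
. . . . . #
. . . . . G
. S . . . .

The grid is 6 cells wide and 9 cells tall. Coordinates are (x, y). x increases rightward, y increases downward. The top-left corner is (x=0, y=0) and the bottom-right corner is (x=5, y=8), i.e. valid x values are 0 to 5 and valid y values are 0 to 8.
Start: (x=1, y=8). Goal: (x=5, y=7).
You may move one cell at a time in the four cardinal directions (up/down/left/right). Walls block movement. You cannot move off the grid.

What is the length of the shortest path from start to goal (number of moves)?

BFS from (x=1, y=8) until reaching (x=5, y=7):
  Distance 0: (x=1, y=8)
  Distance 1: (x=1, y=7), (x=0, y=8), (x=2, y=8)
  Distance 2: (x=1, y=6), (x=0, y=7), (x=2, y=7), (x=3, y=8)
  Distance 3: (x=1, y=5), (x=0, y=6), (x=2, y=6), (x=3, y=7), (x=4, y=8)
  Distance 4: (x=1, y=4), (x=0, y=5), (x=2, y=5), (x=3, y=6), (x=4, y=7), (x=5, y=8)
  Distance 5: (x=1, y=3), (x=0, y=4), (x=2, y=4), (x=3, y=5), (x=4, y=6), (x=5, y=7)  <- goal reached here
One shortest path (5 moves): (x=1, y=8) -> (x=2, y=8) -> (x=3, y=8) -> (x=4, y=8) -> (x=5, y=8) -> (x=5, y=7)

Answer: Shortest path length: 5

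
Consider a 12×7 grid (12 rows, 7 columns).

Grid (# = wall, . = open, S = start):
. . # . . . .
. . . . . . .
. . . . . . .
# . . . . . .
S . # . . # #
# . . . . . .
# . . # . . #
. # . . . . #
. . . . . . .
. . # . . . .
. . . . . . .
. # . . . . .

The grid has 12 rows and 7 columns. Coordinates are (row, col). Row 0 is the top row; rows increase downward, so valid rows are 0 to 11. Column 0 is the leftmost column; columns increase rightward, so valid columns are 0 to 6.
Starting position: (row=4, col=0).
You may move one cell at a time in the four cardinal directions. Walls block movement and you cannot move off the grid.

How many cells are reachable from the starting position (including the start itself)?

BFS flood-fill from (row=4, col=0):
  Distance 0: (row=4, col=0)
  Distance 1: (row=4, col=1)
  Distance 2: (row=3, col=1), (row=5, col=1)
  Distance 3: (row=2, col=1), (row=3, col=2), (row=5, col=2), (row=6, col=1)
  Distance 4: (row=1, col=1), (row=2, col=0), (row=2, col=2), (row=3, col=3), (row=5, col=3), (row=6, col=2)
  Distance 5: (row=0, col=1), (row=1, col=0), (row=1, col=2), (row=2, col=3), (row=3, col=4), (row=4, col=3), (row=5, col=4), (row=7, col=2)
  Distance 6: (row=0, col=0), (row=1, col=3), (row=2, col=4), (row=3, col=5), (row=4, col=4), (row=5, col=5), (row=6, col=4), (row=7, col=3), (row=8, col=2)
  Distance 7: (row=0, col=3), (row=1, col=4), (row=2, col=5), (row=3, col=6), (row=5, col=6), (row=6, col=5), (row=7, col=4), (row=8, col=1), (row=8, col=3)
  Distance 8: (row=0, col=4), (row=1, col=5), (row=2, col=6), (row=7, col=5), (row=8, col=0), (row=8, col=4), (row=9, col=1), (row=9, col=3)
  Distance 9: (row=0, col=5), (row=1, col=6), (row=7, col=0), (row=8, col=5), (row=9, col=0), (row=9, col=4), (row=10, col=1), (row=10, col=3)
  Distance 10: (row=0, col=6), (row=8, col=6), (row=9, col=5), (row=10, col=0), (row=10, col=2), (row=10, col=4), (row=11, col=3)
  Distance 11: (row=9, col=6), (row=10, col=5), (row=11, col=0), (row=11, col=2), (row=11, col=4)
  Distance 12: (row=10, col=6), (row=11, col=5)
  Distance 13: (row=11, col=6)
Total reachable: 71 (grid has 71 open cells total)

Answer: Reachable cells: 71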